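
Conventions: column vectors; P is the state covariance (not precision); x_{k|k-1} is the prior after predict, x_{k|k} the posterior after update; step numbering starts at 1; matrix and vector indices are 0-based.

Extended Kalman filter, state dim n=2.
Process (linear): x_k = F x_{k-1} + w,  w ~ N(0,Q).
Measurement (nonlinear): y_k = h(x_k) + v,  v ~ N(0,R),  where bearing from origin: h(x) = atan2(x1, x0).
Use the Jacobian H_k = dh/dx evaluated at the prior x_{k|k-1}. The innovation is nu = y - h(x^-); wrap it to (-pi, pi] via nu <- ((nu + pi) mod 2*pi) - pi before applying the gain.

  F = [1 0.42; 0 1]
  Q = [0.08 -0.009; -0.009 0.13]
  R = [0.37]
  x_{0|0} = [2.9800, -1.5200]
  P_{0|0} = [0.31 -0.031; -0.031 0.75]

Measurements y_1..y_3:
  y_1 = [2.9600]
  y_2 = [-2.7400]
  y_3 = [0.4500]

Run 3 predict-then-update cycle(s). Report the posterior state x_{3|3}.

step 1: x^-=[2.3416, -1.5200]  P^-=[0.4963 0.2750; 0.2750 0.8800]  H_jac=[0.1950 0.3005]  S=[0.5005]  K=[0.3584; 0.6354]  nu=[-2.7474]  x^+=[1.3568, -3.2656]  P^+=[0.4320 0.1610; 0.1610 0.6779]
step 2: x^-=[-0.0147, -3.2656]  P^-=[0.7668 0.4367; 0.4367 0.8079]  H_jac=[0.3062 -0.0014]  S=[0.4415]  K=[0.5304; 0.3004]  nu=[-1.1647]  x^+=[-0.6325, -3.6155]  P^+=[0.6426 0.3664; 0.3664 0.7681]
step 3: x^-=[-2.1510, -3.6155]  P^-=[1.1658 0.6800; 0.6800 0.8981]  H_jac=[0.2043 -0.1215]  S=[0.3982]  K=[0.3906; 0.0747]  nu=[2.5575]  x^+=[-1.1521, -3.4243]  P^+=[1.1051 0.6684; 0.6684 0.8959]

x_post = [-1.1521, -3.4243]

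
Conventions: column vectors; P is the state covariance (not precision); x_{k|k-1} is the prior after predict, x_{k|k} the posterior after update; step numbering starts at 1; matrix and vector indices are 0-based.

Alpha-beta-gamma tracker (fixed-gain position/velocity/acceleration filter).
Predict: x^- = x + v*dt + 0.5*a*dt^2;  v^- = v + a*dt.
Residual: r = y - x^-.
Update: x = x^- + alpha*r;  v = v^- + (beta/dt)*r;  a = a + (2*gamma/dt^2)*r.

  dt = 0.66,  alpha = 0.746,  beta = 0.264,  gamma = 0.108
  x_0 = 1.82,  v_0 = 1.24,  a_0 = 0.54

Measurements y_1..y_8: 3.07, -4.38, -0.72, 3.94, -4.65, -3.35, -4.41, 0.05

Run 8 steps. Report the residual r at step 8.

step 1: x_pred=2.7560  r=0.3140  x^+=2.9902  v^+=1.7220  a^+=0.6957
step 2: x_pred=4.2783  r=-8.6583  x^+=-2.1808  v^+=-1.2822  a^+=-3.5977
step 3: x_pred=-3.8106  r=3.0906  x^+=-1.5050  v^+=-2.4204  a^+=-2.0651
step 4: x_pred=-3.5523  r=7.4923  x^+=2.0370  v^+=-0.7865  a^+=1.6500
step 5: x_pred=1.8773  r=-6.5273  x^+=-2.9921  v^+=-2.3084  a^+=-1.5866
step 6: x_pred=-4.8612  r=1.5112  x^+=-3.7338  v^+=-2.7511  a^+=-0.8373
step 7: x_pred=-5.7319  r=1.3219  x^+=-4.7458  v^+=-2.7749  a^+=-0.1818
step 8: x_pred=-6.6168  r=6.6668  x^+=-1.6434  v^+=-0.2282  a^+=3.1241

resid = 6.6668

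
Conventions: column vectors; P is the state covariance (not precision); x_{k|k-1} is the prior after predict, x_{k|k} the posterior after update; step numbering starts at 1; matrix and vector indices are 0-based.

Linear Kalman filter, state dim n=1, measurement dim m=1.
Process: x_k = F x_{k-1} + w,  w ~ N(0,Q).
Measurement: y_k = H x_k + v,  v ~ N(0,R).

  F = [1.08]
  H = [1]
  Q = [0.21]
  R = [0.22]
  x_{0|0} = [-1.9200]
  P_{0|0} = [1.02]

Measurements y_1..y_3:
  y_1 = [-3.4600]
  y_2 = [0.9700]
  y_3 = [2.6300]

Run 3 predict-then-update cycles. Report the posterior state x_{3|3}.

step 1: x^-=[-2.0736]  P^-=[1.3997]  S=[1.6197]  K=[0.8642]  nu=[-1.3864]  x^+=[-3.2717]  P^+=[0.1901]
step 2: x^-=[-3.5334]  P^-=[0.4318]  S=[0.6518]  K=[0.6624]  nu=[4.5034]  x^+=[-0.5501]  P^+=[0.1457]
step 3: x^-=[-0.5941]  P^-=[0.3800]  S=[0.6000]  K=[0.6333]  nu=[3.2241]  x^+=[1.4478]  P^+=[0.1393]

x_post = [1.4478]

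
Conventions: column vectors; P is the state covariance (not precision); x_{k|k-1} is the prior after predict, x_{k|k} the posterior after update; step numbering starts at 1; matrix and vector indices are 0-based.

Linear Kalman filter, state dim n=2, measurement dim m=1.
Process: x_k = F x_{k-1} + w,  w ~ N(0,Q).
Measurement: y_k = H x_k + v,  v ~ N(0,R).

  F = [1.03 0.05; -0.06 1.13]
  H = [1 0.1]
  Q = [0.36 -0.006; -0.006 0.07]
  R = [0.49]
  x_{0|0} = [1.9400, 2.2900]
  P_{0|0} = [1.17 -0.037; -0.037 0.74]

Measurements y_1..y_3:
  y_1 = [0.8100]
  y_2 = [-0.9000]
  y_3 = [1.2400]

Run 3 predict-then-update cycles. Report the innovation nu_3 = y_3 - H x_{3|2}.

step 1: x^-=[2.1127, 2.4713]  P^-=[1.5993 -0.0794; -0.0794 1.0241]  S=[2.0836]  K=[0.7637; 0.0110]  nu=[-1.5498]  x^+=[0.9290, 2.4542]  P^+=[0.3839 -0.0970; -0.0970 1.0239]
step 2: x^-=[1.0796, 2.7175]  P^-=[0.7599 -0.0845; -0.0845 1.3919]  S=[1.2469]  K=[0.6026; 0.0439]  nu=[-2.2514]  x^+=[-0.2771, 2.6187]  P^+=[0.3070 -0.1174; -0.1174 1.3895]
step 3: x^-=[-0.1545, 2.9758]  P^-=[0.6771 -0.0828; -0.0828 1.8613]  S=[1.1692]  K=[0.5721; 0.0884]  nu=[1.0969]  x^+=[0.4730, 3.0727]  P^+=[0.2945 -0.1419; -0.1419 1.8522]

innov = [1.0969]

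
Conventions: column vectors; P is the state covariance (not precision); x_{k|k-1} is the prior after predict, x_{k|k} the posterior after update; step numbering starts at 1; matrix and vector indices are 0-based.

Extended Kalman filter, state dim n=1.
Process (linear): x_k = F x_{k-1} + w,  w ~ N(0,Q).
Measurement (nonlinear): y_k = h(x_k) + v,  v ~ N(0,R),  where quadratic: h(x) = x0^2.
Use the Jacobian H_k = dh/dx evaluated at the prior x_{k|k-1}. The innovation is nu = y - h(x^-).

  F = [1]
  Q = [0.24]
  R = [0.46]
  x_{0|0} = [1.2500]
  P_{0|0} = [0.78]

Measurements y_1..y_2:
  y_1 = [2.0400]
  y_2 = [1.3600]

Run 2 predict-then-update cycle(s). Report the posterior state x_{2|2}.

x_post = [1.2270]

step 1: x^-=[1.2500]  P^-=[1.0200]  H_jac=[2.5000]  S=[6.8350]  K=[0.3731]  nu=[0.4775]  x^+=[1.4281]  P^+=[0.0686]
step 2: x^-=[1.4281]  P^-=[0.3086]  H_jac=[2.8563]  S=[2.9781]  K=[0.2960]  nu=[-0.6796]  x^+=[1.2270]  P^+=[0.0477]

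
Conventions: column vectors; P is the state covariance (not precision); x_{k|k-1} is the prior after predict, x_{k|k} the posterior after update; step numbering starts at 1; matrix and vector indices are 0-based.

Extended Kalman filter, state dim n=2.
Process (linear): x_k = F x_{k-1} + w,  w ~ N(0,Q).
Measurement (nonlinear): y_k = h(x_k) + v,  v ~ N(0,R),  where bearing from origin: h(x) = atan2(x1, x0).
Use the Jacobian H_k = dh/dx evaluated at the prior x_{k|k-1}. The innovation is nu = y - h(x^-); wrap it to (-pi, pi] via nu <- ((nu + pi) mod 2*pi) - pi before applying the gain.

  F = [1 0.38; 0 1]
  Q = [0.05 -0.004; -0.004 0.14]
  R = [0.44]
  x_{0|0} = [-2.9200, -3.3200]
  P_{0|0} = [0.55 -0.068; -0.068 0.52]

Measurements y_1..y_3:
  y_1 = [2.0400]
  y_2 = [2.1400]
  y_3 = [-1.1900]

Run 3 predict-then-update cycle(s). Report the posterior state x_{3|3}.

x_post = [-6.6693, -3.0177]

step 1: x^-=[-4.1816, -3.3200]  P^-=[0.6234 0.1256; 0.1256 0.6600]  H_jac=[0.1165 -0.1467]  S=[0.4584]  K=[0.1182; -0.1793]  nu=[-1.7726]  x^+=[-4.3911, -3.0022]  P^+=[0.6170 0.1353; 0.1353 0.6453]
step 2: x^-=[-5.5319, -3.0022]  P^-=[0.8630 0.3765; 0.3765 0.7853]  H_jac=[0.0758 -0.1396]  S=[0.4523]  K=[0.0284; -0.1794]  nu=[-1.4988]  x^+=[-5.5744, -2.7334]  P^+=[0.8627 0.3788; 0.3788 0.7707]
step 3: x^-=[-6.6131, -2.7334]  P^-=[1.3118 0.6677; 0.6677 0.9107]  H_jac=[0.0534 -0.1292]  S=[0.4497]  K=[-0.0360; -0.1823]  nu=[1.5597]  x^+=[-6.6693, -3.0177]  P^+=[1.3113 0.6647; 0.6647 0.8958]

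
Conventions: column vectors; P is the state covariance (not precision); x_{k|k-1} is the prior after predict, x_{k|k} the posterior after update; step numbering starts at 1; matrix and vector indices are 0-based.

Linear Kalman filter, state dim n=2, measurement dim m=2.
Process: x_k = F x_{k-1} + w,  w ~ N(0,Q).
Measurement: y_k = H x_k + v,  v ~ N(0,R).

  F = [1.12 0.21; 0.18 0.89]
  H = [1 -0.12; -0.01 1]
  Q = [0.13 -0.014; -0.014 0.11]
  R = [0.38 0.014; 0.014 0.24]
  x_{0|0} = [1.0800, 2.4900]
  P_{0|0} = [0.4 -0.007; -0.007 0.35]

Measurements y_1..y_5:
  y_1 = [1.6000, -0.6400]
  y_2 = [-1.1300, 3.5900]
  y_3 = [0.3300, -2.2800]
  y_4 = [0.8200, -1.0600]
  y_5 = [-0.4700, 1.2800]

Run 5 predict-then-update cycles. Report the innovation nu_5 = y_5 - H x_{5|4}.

innov = [-0.9917, 1.6233]

step 1: x^-=[1.7325, 2.4105]  P^-=[0.6439 0.1248; 0.1248 0.3980]  S=[0.9997 0.0848; 0.0848 0.6355]  K=[0.6203 0.1035; 0.0244 0.6210]  nu=[0.1568, -3.0332]  x^+=[1.5158, 0.5308]  P^+=[0.2415 0.0359; 0.0359 0.1497]
step 2: x^-=[1.8091, 0.7453]  P^-=[0.4564 0.0999; 0.0999 0.2479]  S=[0.8160 0.0797; 0.0797 0.4860]  K=[0.5341 0.1085; 0.0369 0.5021]  nu=[-2.8497, 2.8628]  x^+=[0.5980, 2.0775]  P^+=[0.2087 0.0356; 0.0356 0.1214]
step 3: x^-=[1.1060, 1.9566]  P^-=[0.4139 0.0876; 0.0876 0.2243]  S=[0.7761 0.0707; 0.0707 0.4626]  K=[0.5105 0.1025; 0.0347 0.4777]  nu=[-0.5412, -4.2255]  x^+=[0.3967, -0.0807]  P^+=[0.1995 0.0337; 0.0337 0.1155]
step 4: x^-=[0.4274, -0.0004]  P^-=[0.4012 0.0827; 0.0827 0.2187]  S=[0.7645 0.0665; 0.0665 0.4571]  K=[0.5032 0.0989; 0.0328 0.4719]  nu=[0.3925, -1.0553]  x^+=[0.5206, -0.4856]  P^+=[0.1965 0.0327; 0.0327 0.1140]
step 5: x^-=[0.4811, -0.3385]  P^-=[0.3969 0.0808; 0.0808 0.2172]  S=[0.7607 0.0649; 0.0649 0.4556]  K=[0.5008 0.0973; 0.0319 0.4704]  nu=[-0.9917, 1.6233]  x^+=[0.1425, 0.3935]  P^+=[0.1955 0.0323; 0.0323 0.1137]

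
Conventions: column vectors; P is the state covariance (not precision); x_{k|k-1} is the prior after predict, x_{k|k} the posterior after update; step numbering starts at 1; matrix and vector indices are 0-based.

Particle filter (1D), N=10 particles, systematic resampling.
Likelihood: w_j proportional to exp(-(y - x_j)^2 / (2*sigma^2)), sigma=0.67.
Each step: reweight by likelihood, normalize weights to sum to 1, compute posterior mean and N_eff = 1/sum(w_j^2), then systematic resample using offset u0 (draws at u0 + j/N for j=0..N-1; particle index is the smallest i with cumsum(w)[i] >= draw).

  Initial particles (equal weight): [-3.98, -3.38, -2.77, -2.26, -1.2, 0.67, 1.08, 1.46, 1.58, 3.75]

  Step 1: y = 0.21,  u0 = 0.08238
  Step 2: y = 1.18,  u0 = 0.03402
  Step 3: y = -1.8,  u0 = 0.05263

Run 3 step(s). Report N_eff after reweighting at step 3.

N_eff = 5.5290

step 1: w=[0.0000, 0.0000, 0.0000, 0.0007, 0.0670, 0.4847, 0.2641, 0.1076, 0.0758, 0.0000]  mean=0.8049  Neff=3.0627  idx=[5, 5, 5, 5, 5, 6, 6, 6, 7, 8]
step 2: w=[0.0884, 0.0884, 0.0884, 0.0884, 0.0884, 0.1169, 0.1169, 0.1169, 0.1083, 0.0989]  mean=0.9893  Neff=9.8435  idx=[0, 1, 2, 3, 4, 5, 6, 7, 8, 9]
step 3: w=[0.1898, 0.1898, 0.1898, 0.1898, 0.1898, 0.0165, 0.0165, 0.0165, 0.0012, 0.0005]  mean=0.6917  Neff=5.5290  idx=[0, 0, 1, 1, 2, 2, 3, 3, 4, 5]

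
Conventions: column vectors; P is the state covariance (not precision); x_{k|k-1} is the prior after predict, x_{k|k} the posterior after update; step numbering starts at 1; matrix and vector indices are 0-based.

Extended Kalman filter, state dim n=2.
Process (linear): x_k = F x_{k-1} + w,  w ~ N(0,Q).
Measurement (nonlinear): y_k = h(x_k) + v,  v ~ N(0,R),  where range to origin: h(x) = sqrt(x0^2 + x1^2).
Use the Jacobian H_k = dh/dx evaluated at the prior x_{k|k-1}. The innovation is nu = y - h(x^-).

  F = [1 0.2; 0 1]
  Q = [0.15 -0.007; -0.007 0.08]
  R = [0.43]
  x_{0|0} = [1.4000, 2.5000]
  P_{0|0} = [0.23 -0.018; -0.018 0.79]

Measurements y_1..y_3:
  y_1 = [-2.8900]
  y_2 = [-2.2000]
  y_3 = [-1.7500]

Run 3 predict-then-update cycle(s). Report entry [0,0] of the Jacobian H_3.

H_jac[0,0] = 0.1442

step 1: x^-=[1.9000, 2.5000]  P^-=[0.4044 0.1330; 0.1330 0.8700]  H_jac=[0.6051 0.7962]  S=[1.2577]  K=[0.2788; 0.6147]  nu=[-6.0301]  x^+=[0.2191, -1.2069]  P^+=[0.3067 -0.0825; -0.0825 0.3947]
step 2: x^-=[-0.0223, -1.2069]  P^-=[0.4395 -0.0106; -0.0106 0.4747]  H_jac=[-0.0185 -0.9998]  S=[0.9043]  K=[0.0027; -0.5246]  nu=[-3.4071]  x^+=[-0.0315, 0.5806]  P^+=[0.4394 -0.0093; -0.0093 0.2258]
step 3: x^-=[0.0846, 0.5806]  P^-=[0.5948 0.0289; 0.0289 0.3058]  H_jac=[0.1442 0.9896]  S=[0.7501]  K=[0.1524; 0.4090]  nu=[-2.3368]  x^+=[-0.2716, -0.3751]  P^+=[0.5773 -0.0179; -0.0179 0.1803]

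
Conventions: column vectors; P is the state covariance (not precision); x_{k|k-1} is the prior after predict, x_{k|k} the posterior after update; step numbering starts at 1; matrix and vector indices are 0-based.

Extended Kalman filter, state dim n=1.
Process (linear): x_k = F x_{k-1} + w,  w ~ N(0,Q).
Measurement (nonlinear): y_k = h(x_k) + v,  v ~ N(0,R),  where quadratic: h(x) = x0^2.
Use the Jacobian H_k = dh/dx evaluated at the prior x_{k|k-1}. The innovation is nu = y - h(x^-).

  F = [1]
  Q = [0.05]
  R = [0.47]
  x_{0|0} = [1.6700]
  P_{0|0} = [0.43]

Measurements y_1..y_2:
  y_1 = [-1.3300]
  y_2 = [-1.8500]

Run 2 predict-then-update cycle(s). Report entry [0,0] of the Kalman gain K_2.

K[0,0] = 0.1664

step 1: x^-=[1.6700]  P^-=[0.4800]  H_jac=[3.3400]  S=[5.8247]  K=[0.2752]  nu=[-4.1189]  x^+=[0.5363]  P^+=[0.0387]
step 2: x^-=[0.5363]  P^-=[0.0887]  H_jac=[1.0726]  S=[0.5721]  K=[0.1664]  nu=[-2.1376]  x^+=[0.1807]  P^+=[0.0729]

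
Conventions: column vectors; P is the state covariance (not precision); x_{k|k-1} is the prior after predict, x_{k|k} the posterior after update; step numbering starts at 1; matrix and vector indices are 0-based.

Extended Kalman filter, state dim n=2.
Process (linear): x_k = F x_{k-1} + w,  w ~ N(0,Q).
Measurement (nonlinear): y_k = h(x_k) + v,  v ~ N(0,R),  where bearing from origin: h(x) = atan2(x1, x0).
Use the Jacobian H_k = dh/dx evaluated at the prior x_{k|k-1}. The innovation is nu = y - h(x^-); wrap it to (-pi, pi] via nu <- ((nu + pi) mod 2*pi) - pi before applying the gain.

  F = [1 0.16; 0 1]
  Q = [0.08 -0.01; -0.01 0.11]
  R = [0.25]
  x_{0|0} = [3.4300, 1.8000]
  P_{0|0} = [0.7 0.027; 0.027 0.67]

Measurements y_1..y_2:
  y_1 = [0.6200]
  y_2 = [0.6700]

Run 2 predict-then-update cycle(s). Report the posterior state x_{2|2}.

step 1: x^-=[3.7180, 1.8000]  P^-=[0.8058 0.1242; 0.1242 0.7800]  H_jac=[-0.1055 0.2179]  S=[0.2903]  K=[-0.1996; 0.5403]  nu=[0.1691]  x^+=[3.6842, 1.8914]  P^+=[0.7942 0.1555; 0.1555 0.6952]
step 2: x^-=[3.9869, 1.8914]  P^-=[0.9418 0.2567; 0.2567 0.8052]  H_jac=[-0.0971 0.2047]  S=[0.2824]  K=[-0.1378; 0.4955]  nu=[0.2270]  x^+=[3.9556, 2.0039]  P^+=[0.9364 0.2760; 0.2760 0.7359]

x_post = [3.9556, 2.0039]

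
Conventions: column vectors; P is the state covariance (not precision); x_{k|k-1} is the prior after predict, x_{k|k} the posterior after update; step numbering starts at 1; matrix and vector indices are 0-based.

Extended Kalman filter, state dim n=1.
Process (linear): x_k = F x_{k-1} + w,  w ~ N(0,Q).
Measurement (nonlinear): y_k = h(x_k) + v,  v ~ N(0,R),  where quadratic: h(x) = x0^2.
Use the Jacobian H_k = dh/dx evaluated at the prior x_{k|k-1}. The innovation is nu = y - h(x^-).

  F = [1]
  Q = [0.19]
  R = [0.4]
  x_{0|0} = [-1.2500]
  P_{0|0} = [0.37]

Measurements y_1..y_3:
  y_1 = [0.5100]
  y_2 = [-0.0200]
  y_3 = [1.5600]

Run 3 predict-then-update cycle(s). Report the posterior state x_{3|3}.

x_post = [-1.0877]

step 1: x^-=[-1.2500]  P^-=[0.5600]  H_jac=[-2.5000]  S=[3.9000]  K=[-0.3590]  nu=[-1.0525]  x^+=[-0.8722]  P^+=[0.0574]
step 2: x^-=[-0.8722]  P^-=[0.2474]  H_jac=[-1.7444]  S=[1.1529]  K=[-0.3744]  nu=[-0.7807]  x^+=[-0.5799]  P^+=[0.0858]
step 3: x^-=[-0.5799]  P^-=[0.2758]  H_jac=[-1.1598]  S=[0.7711]  K=[-0.4149]  nu=[1.2237]  x^+=[-1.0877]  P^+=[0.1431]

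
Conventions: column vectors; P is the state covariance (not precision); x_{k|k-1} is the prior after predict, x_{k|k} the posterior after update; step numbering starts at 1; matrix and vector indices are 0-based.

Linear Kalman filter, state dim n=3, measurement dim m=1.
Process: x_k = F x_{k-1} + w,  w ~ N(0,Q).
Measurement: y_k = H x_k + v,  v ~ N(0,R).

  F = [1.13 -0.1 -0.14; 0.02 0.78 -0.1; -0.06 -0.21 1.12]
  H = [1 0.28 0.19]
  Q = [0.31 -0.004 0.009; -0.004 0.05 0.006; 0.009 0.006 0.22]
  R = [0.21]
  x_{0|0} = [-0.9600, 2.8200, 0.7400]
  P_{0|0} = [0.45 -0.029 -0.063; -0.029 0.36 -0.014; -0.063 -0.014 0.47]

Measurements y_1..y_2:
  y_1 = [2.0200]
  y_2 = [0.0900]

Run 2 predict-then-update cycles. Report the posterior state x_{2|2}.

x_post = [-0.0777, 1.6889, -0.1566]

step 1: x^-=[-1.4704, 2.1064, 0.2942]  P^-=[0.9235 -0.0321 -0.1600; -0.0321 0.2754 -0.1190; -0.1600 -0.1190 0.8414]  S=[1.0940]  K=[0.8081; 0.0204; -0.0306]  nu=[2.8447]  x^+=[0.8285, 2.1646, 0.2071]  P^+=[0.2090 -0.0502 -0.1330; -0.0502 0.2750 -0.1183; -0.1330 -0.1183 0.8404]
step 2: x^-=[0.6908, 1.6842, -0.2723]  P^-=[0.6463 -0.0260 -0.2792; -0.0260 0.2432 -0.2405; -0.2792 -0.2405 1.3593]  S=[0.7782]  K=[0.7530; -0.0046; -0.1134]  nu=[-1.0206]  x^+=[-0.0777, 1.6889, -0.1566]  P^+=[0.2051 -0.0233 -0.2127; -0.0233 0.2432 -0.2409; -0.2127 -0.2409 1.3493]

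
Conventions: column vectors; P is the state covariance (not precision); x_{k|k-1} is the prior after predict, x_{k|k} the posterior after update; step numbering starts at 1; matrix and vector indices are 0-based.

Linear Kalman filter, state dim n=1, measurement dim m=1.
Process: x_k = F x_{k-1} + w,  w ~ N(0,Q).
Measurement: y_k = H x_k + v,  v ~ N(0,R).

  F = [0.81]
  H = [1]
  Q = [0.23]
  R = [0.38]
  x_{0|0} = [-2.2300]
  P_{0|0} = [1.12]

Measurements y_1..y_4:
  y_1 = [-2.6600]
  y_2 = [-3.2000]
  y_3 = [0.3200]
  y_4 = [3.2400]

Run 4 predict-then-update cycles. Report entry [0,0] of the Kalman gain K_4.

K[0,0] = 0.4803

step 1: x^-=[-1.8063]  P^-=[0.9648]  S=[1.3448]  K=[0.7174]  nu=[-0.8537]  x^+=[-2.4188]  P^+=[0.2726]
step 2: x^-=[-1.9592]  P^-=[0.4089]  S=[0.7889]  K=[0.5183]  nu=[-1.2408]  x^+=[-2.6023]  P^+=[0.1970]
step 3: x^-=[-2.1079]  P^-=[0.3592]  S=[0.7392]  K=[0.4859]  nu=[2.4279]  x^+=[-0.9281]  P^+=[0.1847]
step 4: x^-=[-0.7517]  P^-=[0.3512]  S=[0.7312]  K=[0.4803]  nu=[3.9917]  x^+=[1.1654]  P^+=[0.1825]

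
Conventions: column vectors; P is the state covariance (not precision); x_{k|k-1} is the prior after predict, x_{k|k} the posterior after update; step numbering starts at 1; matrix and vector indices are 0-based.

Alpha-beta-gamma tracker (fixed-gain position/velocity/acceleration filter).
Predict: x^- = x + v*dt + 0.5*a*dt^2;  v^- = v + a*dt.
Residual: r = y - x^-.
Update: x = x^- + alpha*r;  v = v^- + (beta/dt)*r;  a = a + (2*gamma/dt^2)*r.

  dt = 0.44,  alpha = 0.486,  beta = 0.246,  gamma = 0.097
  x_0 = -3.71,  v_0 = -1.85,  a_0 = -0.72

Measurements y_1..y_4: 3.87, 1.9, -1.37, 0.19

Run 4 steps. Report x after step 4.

step 1: x_pred=-4.5937  r=8.4637  x^+=-0.4803  v^+=2.5652  a^+=7.7612
step 2: x_pred=1.3996  r=0.5004  x^+=1.6428  v^+=6.2599  a^+=8.2626
step 3: x_pred=5.1970  r=-6.5670  x^+=2.0054  v^+=6.2239  a^+=1.6821
step 4: x_pred=4.9067  r=-4.7167  x^+=2.6144  v^+=4.3269  a^+=-3.0444

x_post = 2.6144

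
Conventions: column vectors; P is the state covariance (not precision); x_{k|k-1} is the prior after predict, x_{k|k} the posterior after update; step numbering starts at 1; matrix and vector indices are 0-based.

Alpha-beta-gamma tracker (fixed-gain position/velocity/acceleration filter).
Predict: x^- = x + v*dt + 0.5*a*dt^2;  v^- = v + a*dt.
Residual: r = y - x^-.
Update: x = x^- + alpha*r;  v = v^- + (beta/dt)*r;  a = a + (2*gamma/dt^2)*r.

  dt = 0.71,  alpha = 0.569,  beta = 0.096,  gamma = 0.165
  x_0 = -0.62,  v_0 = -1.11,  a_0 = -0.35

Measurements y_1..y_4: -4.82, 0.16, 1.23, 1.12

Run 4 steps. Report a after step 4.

step 1: x_pred=-1.4963  r=-3.3237  x^+=-3.3875  v^+=-1.8079  a^+=-2.5258
step 2: x_pred=-5.3077  r=5.4677  x^+=-2.1966  v^+=-2.8619  a^+=1.0536
step 3: x_pred=-3.9630  r=5.1930  x^+=-1.0082  v^+=-1.4117  a^+=4.4531
step 4: x_pred=-0.8881  r=2.0081  x^+=0.2545  v^+=2.0215  a^+=5.7676

a_post = 5.7676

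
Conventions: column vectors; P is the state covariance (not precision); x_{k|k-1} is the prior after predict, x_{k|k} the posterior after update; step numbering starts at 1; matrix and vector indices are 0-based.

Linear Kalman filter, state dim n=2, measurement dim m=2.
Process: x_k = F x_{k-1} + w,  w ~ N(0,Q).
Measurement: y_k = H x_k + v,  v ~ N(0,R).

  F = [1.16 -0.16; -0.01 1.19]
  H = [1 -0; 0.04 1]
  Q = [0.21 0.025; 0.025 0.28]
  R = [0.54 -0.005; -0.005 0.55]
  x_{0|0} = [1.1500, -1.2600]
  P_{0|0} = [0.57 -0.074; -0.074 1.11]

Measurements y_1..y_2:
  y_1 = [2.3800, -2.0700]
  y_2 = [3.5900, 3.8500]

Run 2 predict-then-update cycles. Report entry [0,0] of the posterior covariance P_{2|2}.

P_post[0,0] = 0.3055

step 1: x^-=[1.5356, -1.5109]  P^-=[1.0329 -0.2952; -0.2952 1.8537]  S=[1.5729 -0.2589; -0.2589 2.3817]  K=[0.6508 -0.0359; -0.0615 0.7667]  nu=[0.8444, -0.6205]  x^+=[2.1074, -2.0386]  P^+=[0.3516 -0.0370; -0.0370 0.4234]
step 2: x^-=[2.7707, -2.4470]  P^-=[0.7077 -0.1109; -0.1109 0.8806]  S=[1.2477 -0.0876; -0.0876 1.4228]  K=[0.5656 -0.0232; -0.0459 0.6129]  nu=[0.8193, 6.1861]  x^+=[3.0904, 1.3072]  P^+=[0.3055 -0.0278; -0.0278 0.3385]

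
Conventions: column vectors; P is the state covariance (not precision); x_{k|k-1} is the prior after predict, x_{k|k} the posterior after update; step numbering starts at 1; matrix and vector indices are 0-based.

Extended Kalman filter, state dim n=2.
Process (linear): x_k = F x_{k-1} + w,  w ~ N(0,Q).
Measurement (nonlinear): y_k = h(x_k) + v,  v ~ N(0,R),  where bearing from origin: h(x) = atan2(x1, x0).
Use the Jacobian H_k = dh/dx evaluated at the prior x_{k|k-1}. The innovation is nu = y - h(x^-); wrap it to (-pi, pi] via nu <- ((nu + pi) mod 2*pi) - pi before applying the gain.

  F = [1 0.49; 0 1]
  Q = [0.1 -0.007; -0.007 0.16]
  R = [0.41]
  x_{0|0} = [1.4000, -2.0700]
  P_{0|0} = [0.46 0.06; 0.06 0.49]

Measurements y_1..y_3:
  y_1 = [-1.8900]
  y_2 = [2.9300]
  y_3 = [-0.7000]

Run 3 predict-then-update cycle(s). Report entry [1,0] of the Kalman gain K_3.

step 1: x^-=[0.3857, -2.0700]  P^-=[0.7364 0.2931; 0.2931 0.6500]  H_jac=[0.4669 0.0870]  S=[0.5993]  K=[0.6163; 0.3227]  nu=[-0.5034]  x^+=[0.0754, -2.2325]  P^+=[0.5088 0.1739; 0.1739 0.5876]
step 2: x^-=[-1.0185, -2.2325]  P^-=[0.9203 0.4548; 0.4548 0.7476]  H_jac=[0.3708 -0.1691]  S=[0.5009]  K=[0.5277; 0.0842]  nu=[-1.3544]  x^+=[-1.7332, -2.3465]  P^+=[0.7809 0.4326; 0.4326 0.7440]
step 3: x^-=[-2.8830, -2.3465]  P^-=[1.4834 0.7901; 0.7901 0.9040]  H_jac=[0.1698 -0.2086]  S=[0.4361]  K=[0.1996; -0.1248]  nu=[1.7584]  x^+=[-2.5320, -2.5660]  P^+=[1.4661 0.8010; 0.8010 0.8972]

K[1,0] = -0.1248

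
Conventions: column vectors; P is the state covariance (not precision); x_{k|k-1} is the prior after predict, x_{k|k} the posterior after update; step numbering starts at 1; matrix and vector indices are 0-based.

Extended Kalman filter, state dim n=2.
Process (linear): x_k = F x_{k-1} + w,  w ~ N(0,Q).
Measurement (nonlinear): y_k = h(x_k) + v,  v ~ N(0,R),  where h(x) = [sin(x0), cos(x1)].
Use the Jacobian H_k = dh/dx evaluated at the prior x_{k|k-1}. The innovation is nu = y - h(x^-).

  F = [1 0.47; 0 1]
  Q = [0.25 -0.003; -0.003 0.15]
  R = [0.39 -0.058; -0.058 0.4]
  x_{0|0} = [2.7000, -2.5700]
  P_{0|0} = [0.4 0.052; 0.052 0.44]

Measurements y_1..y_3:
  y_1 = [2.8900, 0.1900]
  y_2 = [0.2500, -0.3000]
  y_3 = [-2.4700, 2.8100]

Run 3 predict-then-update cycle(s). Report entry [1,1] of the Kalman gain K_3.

K[1,1] = 0.4669

step 1: x^-=[1.4921, -2.5700]  P^-=[0.7961 0.2558; 0.2558 0.5900]  H_jac=[0.0786 0.0000; 0.0000 0.5410]  S=[0.3949 -0.0471; -0.0471 0.5727]  K=[0.1892 0.2572; 0.1186 0.5671]  nu=[1.8931, 1.0310]  x^+=[2.1154, -1.7608]  P^+=[0.7486 0.1699; 0.1699 0.4066]
step 2: x^-=[1.2878, -1.7608]  P^-=[1.2482 0.3580; 0.3580 0.5566]  H_jac=[0.2792 0.0000; 0.0000 0.9820]  S=[0.4873 0.0402; 0.0402 0.9368]  K=[0.6867 0.3459; 0.1576 0.5767]  nu=[-0.7102, -0.1111]  x^+=[0.7617, -1.9368]  P^+=[0.8873 0.1003; 0.1003 0.2256]
step 3: x^-=[-0.1486, -1.9368]  P^-=[1.2814 0.2034; 0.2034 0.3756]  H_jac=[0.9890 0.0000; 0.0000 0.9338]  S=[1.6433 0.1298; 0.1298 0.7275]  K=[0.7613 0.1252; 0.0855 0.4669]  nu=[-2.3219, 3.1679]  x^+=[-1.5197, -0.6564]  P^+=[0.2929 0.0063; 0.0063 0.1947]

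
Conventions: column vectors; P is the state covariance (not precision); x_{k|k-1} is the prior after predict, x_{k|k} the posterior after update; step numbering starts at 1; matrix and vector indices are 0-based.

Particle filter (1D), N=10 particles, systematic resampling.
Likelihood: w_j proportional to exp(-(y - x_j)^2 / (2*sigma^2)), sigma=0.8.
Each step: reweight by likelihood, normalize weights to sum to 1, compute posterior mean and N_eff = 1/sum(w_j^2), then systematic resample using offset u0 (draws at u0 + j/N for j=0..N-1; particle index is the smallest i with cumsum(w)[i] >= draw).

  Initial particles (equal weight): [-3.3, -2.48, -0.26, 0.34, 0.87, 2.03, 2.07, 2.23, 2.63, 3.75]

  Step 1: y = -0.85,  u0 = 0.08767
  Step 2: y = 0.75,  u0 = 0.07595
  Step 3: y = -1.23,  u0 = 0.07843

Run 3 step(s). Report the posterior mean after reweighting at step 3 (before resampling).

post_mean = -0.0955

step 1: w=[0.0069, 0.0943, 0.5729, 0.2487, 0.0745, 0.0012, 0.0010, 0.0005, 0.0001, 0.0000]  mean=-0.2508  Neff=2.4719  idx=[1, 2, 2, 2, 2, 2, 3, 3, 3, 4]
step 2: w=[0.0000, 0.0767, 0.0767, 0.0767, 0.0767, 0.0767, 0.1493, 0.1493, 0.1493, 0.1684]  mean=0.1989  Neff=8.0217  idx=[1, 3, 4, 5, 6, 7, 7, 8, 9, 9]
step 3: w=[0.1869, 0.1869, 0.1869, 0.1869, 0.0568, 0.0568, 0.0568, 0.0568, 0.0124, 0.0124]  mean=-0.0955  Neff=6.5349  idx=[0, 0, 1, 2, 2, 3, 3, 4, 6, 8]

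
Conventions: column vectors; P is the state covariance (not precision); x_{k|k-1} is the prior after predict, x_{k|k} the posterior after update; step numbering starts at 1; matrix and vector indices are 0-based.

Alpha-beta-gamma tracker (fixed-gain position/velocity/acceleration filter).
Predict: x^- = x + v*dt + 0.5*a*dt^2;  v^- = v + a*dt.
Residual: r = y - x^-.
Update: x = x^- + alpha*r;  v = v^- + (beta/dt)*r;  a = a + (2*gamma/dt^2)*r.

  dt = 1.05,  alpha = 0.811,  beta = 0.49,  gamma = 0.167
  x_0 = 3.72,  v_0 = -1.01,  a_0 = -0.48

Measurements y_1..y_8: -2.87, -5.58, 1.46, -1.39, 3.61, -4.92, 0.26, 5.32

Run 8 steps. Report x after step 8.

x_post = 4.2271

step 1: x_pred=2.3949  r=-5.2649  x^+=-1.8749  v^+=-3.9710  a^+=-2.0750
step 2: x_pred=-7.1883  r=1.6083  x^+=-5.8840  v^+=-5.3992  a^+=-1.5878
step 3: x_pred=-12.4283  r=13.8883  x^+=-1.1649  v^+=-0.5851  a^+=2.6197
step 4: x_pred=-0.3351  r=-1.0549  x^+=-1.1906  v^+=1.6733  a^+=2.3001
step 5: x_pred=1.8343  r=1.7757  x^+=3.2744  v^+=4.9171  a^+=2.8381
step 6: x_pred=10.0018  r=-14.9218  x^+=-2.0998  v^+=0.9335  a^+=-1.6825
step 7: x_pred=-2.0470  r=2.3070  x^+=-0.1760  v^+=0.2436  a^+=-0.9836
step 8: x_pred=-0.4625  r=5.7825  x^+=4.2271  v^+=1.9093  a^+=0.7682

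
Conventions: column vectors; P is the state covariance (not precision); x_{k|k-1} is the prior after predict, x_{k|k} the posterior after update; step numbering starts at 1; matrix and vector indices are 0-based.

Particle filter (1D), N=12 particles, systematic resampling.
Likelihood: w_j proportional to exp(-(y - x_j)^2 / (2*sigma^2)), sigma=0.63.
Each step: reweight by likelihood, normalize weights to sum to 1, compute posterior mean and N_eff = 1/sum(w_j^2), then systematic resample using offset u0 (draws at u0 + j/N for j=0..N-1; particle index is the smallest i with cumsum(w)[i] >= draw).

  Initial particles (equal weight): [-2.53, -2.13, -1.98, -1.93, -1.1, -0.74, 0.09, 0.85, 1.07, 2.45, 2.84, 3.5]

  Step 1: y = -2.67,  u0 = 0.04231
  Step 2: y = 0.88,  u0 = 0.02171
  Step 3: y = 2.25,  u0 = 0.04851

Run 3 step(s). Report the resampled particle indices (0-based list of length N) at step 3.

resampled_idx = [2, 3, 4, 5, 6, 7, 8, 8, 9, 10, 11, 11]

step 1: w=[0.3518, 0.2498, 0.1980, 0.1809, 0.0162, 0.0033, 0.0000, 0.0000, 0.0000, 0.0000, 0.0000, 0.0000]  mean=-2.1836  Neff=3.8703  idx=[0, 0, 0, 0, 1, 1, 1, 2, 2, 2, 3, 3]
step 2: w=[0.0019, 0.0019, 0.0019, 0.0019, 0.0478, 0.0478, 0.0478, 0.1449, 0.1449, 0.1449, 0.2071, 0.2071]  mean=-1.9849  Neff=6.4227  idx=[4, 6, 7, 7, 8, 8, 9, 10, 10, 10, 11, 11]
step 3: w=[0.0142, 0.0142, 0.0720, 0.0720, 0.0720, 0.0720, 0.0720, 0.1223, 0.1223, 0.1223, 0.1223, 0.1223]  mean=-1.9537  Neff=9.8868  idx=[2, 3, 4, 5, 6, 7, 8, 8, 9, 10, 11, 11]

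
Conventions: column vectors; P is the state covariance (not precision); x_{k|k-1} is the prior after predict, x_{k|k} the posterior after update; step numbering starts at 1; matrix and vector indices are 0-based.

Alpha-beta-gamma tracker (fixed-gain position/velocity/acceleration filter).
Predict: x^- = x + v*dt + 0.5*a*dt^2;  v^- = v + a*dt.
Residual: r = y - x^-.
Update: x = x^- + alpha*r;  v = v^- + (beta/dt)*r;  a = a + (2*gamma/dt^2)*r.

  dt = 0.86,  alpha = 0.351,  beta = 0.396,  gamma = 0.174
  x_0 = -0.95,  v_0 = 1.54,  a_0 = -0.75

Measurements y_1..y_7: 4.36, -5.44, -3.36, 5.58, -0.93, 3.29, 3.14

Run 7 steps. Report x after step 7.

step 1: x_pred=0.0971  r=4.2630  x^+=1.5933  v^+=2.8579  a^+=1.2558
step 2: x_pred=4.5156  r=-9.9556  x^+=1.0212  v^+=-0.6462  a^+=-3.4285
step 3: x_pred=-0.8025  r=-2.5575  x^+=-1.7002  v^+=-4.7724  a^+=-4.6319
step 4: x_pred=-7.5173  r=13.0973  x^+=-2.9202  v^+=-2.7250  a^+=1.5307
step 5: x_pred=-4.6976  r=3.7676  x^+=-3.3752  v^+=0.3263  a^+=3.3035
step 6: x_pred=-1.8730  r=5.1630  x^+=-0.0608  v^+=5.5446  a^+=5.7328
step 7: x_pred=6.8276  r=-3.6876  x^+=5.5332  v^+=8.7768  a^+=3.9977

x_post = 5.5332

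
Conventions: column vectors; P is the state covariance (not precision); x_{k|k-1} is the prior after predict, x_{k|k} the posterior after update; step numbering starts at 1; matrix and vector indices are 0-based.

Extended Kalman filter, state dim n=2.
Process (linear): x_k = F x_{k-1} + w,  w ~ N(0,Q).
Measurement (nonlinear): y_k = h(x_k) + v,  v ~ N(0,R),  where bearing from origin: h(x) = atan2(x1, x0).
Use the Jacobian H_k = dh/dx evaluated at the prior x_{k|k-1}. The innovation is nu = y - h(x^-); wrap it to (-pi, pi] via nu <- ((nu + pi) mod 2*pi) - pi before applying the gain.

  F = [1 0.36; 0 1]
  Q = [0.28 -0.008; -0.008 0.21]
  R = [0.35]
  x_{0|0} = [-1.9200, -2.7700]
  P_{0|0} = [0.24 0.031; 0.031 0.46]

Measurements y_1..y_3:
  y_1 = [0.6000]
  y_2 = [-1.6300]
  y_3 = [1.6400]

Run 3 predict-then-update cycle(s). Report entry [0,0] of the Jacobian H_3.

H_jac[0,0] = 0.1017

step 1: x^-=[-2.9172, -2.7700]  P^-=[0.6019 0.1886; 0.1886 0.6700]  H_jac=[0.1712 -0.1803]  S=[0.3778]  K=[0.1827; -0.2343]  nu=[2.9821]  x^+=[-2.3722, -3.4686]  P^+=[0.5893 0.2048; 0.2048 0.6493]
step 2: x^-=[-3.6209, -3.4686]  P^-=[1.1009 0.4305; 0.4305 0.8593]  H_jac=[0.1380 -0.1440]  S=[0.3717]  K=[0.2418; -0.1732]  nu=[0.7477]  x^+=[-3.4401, -3.5980]  P^+=[1.0792 0.4461; 0.4461 0.8481]
step 3: x^-=[-4.7354, -3.5980]  P^-=[1.7903 0.7434; 0.7434 1.0581]  H_jac=[0.1017 -0.1339]  S=[0.3672]  K=[0.2249; -0.1798]  nu=[-2.1513]  x^+=[-5.2192, -3.2112]  P^+=[1.7717 0.7582; 0.7582 1.0462]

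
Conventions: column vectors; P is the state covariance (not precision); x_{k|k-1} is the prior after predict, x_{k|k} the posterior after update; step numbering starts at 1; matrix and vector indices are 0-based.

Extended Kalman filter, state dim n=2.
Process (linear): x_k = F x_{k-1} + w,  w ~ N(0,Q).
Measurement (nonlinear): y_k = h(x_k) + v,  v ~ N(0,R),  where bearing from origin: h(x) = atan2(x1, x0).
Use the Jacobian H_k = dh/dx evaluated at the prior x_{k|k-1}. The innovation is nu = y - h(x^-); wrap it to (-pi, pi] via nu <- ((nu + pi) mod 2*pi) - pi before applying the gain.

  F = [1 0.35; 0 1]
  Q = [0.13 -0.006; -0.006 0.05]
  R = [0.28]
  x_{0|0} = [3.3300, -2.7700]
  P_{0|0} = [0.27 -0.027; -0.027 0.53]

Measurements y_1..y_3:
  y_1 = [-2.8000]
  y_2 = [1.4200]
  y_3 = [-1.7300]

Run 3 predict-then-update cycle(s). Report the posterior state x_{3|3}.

step 1: x^-=[2.3605, -2.7700]  P^-=[0.4460 0.1525; 0.1525 0.5800]  H_jac=[0.2091 0.1782]  S=[0.3293]  K=[0.3658; 0.4108]  nu=[-1.9350]  x^+=[1.6527, -3.5648]  P^+=[0.4020 0.1030; 0.1030 0.5244]
step 2: x^-=[0.4050, -3.5648]  P^-=[0.6683 0.2806; 0.2806 0.5744]  H_jac=[0.2769 0.0315]  S=[0.3367]  K=[0.5759; 0.2844]  nu=[2.8777]  x^+=[2.0623, -2.7462]  P^+=[0.5566 0.2254; 0.2254 0.5472]
step 3: x^-=[1.1011, -2.7462]  P^-=[0.9115 0.4109; 0.4109 0.5972]  H_jac=[0.3137 0.1258]  S=[0.4116]  K=[0.8203; 0.4957]  nu=[-0.5405]  x^+=[0.6577, -3.0142]  P^+=[0.6345 0.2436; 0.2436 0.4961]

x_post = [0.6577, -3.0142]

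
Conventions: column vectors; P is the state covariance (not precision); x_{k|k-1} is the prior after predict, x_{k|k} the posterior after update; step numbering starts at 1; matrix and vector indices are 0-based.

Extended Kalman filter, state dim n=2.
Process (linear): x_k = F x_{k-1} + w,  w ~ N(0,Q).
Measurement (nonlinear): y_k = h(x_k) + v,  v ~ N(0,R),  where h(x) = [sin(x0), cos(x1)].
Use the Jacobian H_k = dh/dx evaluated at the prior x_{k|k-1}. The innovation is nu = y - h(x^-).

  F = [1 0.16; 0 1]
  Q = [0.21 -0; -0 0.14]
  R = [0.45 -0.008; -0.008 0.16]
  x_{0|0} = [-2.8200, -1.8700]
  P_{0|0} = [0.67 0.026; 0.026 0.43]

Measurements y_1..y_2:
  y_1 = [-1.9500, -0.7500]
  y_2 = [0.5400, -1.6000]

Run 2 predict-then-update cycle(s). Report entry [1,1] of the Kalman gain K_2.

step 1: x^-=[-3.1192, -1.8700]  P^-=[0.8993 0.0948; 0.0948 0.5700]  H_jac=[-0.9997 0.0000; 0.0000 0.9556]  S=[1.3489 -0.0986; -0.0986 0.6805]  K=[-0.6639 0.0370; -0.0119 0.7987]  nu=[-1.9276, -0.4552]  x^+=[-1.8564, -2.2107]  P^+=[0.2991 0.0117; 0.0117 0.1338]
step 2: x^-=[-2.2101, -2.2107]  P^-=[0.5163 0.0332; 0.0332 0.2738]  H_jac=[-0.5966 0.0000; 0.0000 0.8022]  S=[0.6338 -0.0239; -0.0239 0.3362]  K=[-0.4843 0.0447; -0.0066 0.6529]  nu=[1.3425, -1.0029]  x^+=[-2.9052, -2.8743]  P^+=[0.3659 0.0138; 0.0138 0.1303]

K[1,1] = 0.6529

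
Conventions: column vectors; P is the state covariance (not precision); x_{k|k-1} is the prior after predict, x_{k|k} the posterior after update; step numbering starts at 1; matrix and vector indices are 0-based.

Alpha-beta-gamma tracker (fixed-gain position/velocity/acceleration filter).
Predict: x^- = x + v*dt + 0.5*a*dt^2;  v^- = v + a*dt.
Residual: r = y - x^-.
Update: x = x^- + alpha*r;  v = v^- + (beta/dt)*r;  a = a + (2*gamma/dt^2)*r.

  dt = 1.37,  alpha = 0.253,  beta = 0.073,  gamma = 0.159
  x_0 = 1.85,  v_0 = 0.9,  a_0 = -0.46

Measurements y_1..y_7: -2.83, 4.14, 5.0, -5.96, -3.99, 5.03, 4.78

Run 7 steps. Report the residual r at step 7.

resid = 7.5767

step 1: x_pred=2.6513  r=-5.4813  x^+=1.2645  v^+=-0.0223  a^+=-1.3887
step 2: x_pred=-0.0692  r=4.2092  x^+=0.9957  v^+=-1.7005  a^+=-0.6755
step 3: x_pred=-1.9679  r=6.9679  x^+=-0.2050  v^+=-2.2547  a^+=0.5050
step 4: x_pred=-2.8200  r=-3.1400  x^+=-3.6144  v^+=-1.7301  a^+=-0.0270
step 5: x_pred=-6.0100  r=2.0200  x^+=-5.4989  v^+=-1.6595  a^+=0.3153
step 6: x_pred=-7.4765  r=12.5065  x^+=-4.3124  v^+=-0.5611  a^+=2.4342
step 7: x_pred=-2.7967  r=7.5767  x^+=-0.8798  v^+=3.1775  a^+=3.7179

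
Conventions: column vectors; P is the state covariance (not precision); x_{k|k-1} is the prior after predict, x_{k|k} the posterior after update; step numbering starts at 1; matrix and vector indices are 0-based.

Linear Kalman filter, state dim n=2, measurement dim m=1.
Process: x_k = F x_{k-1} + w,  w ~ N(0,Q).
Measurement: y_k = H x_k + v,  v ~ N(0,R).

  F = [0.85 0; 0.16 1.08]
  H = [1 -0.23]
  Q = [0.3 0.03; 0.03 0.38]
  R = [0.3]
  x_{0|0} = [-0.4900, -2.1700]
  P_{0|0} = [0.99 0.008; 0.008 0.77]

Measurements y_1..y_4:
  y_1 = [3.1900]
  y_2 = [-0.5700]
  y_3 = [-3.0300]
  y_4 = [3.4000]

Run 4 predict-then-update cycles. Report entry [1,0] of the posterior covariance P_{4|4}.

step 1: x^-=[-0.4165, -2.4220]  P^-=[1.0153 0.1720; 0.1720 1.3062]  S=[1.3053]  K=[0.7475; -0.0984]  nu=[3.0494]  x^+=[1.8630, -2.7221]  P^+=[0.2859 0.2680; 0.2680 1.2936]
step 2: x^-=[1.5836, -2.6418]  P^-=[0.5066 0.3149; 0.3149 1.9888]  S=[0.7669]  K=[0.5661; -0.1858]  nu=[-2.7612]  x^+=[0.0205, -2.1287]  P^+=[0.2608 0.3956; 0.3956 1.9623]
step 3: x^-=[0.0174, -2.2957]  P^-=[0.4884 0.4286; 0.4286 2.8122]  S=[0.7400]  K=[0.5268; -0.2948]  nu=[-3.5755]  x^+=[-1.8661, -1.2415]  P^+=[0.2831 0.5436; 0.5436 2.7479]
step 4: x^-=[-1.5862, -1.6394]  P^-=[0.5045 0.5675; 0.5675 3.7802]  S=[0.7434]  K=[0.5031; -0.4062]  nu=[4.6091]  x^+=[0.7324, -3.5115]  P^+=[0.3164 0.7194; 0.7194 3.6576]

P_post[1,0] = 0.7194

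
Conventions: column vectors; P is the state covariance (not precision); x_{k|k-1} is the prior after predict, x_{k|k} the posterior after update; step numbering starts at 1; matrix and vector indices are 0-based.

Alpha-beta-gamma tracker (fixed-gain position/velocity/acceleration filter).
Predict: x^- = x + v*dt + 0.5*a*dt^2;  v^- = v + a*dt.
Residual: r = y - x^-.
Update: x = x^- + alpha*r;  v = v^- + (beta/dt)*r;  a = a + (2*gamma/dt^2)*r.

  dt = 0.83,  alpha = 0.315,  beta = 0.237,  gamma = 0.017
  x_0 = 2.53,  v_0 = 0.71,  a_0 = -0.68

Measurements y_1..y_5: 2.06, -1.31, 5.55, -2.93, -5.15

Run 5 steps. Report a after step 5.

a_post = -0.8927

step 1: x_pred=2.8851  r=-0.8251  x^+=2.6252  v^+=-0.0900  a^+=-0.7207
step 2: x_pred=2.3022  r=-3.6122  x^+=1.1644  v^+=-1.7196  a^+=-0.8990
step 3: x_pred=-0.5726  r=6.1226  x^+=1.3560  v^+=-0.7175  a^+=-0.5968
step 4: x_pred=0.5549  r=-3.4849  x^+=-0.5429  v^+=-2.2080  a^+=-0.7688
step 5: x_pred=-2.6403  r=-2.5097  x^+=-3.4309  v^+=-3.5627  a^+=-0.8927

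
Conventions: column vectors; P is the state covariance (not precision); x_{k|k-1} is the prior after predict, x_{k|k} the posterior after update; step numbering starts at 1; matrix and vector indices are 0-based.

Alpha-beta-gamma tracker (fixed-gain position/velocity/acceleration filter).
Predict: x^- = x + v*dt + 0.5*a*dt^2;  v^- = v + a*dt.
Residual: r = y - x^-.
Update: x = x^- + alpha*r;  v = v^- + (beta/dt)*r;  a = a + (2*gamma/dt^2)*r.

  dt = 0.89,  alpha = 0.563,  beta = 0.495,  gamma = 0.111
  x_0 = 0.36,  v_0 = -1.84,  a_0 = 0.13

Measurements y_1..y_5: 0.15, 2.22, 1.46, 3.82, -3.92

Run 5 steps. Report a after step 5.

a_post = -2.0009

step 1: x_pred=-1.2261  r=1.3761  x^+=-0.4514  v^+=-0.9589  a^+=0.5157
step 2: x_pred=-1.1006  r=3.3206  x^+=0.7689  v^+=1.3469  a^+=1.4463
step 3: x_pred=2.5404  r=-1.0804  x^+=1.9321  v^+=2.0332  a^+=1.1435
step 4: x_pred=4.1946  r=-0.3746  x^+=3.9837  v^+=2.8426  a^+=1.0385
step 5: x_pred=6.9249  r=-10.8449  x^+=0.8192  v^+=-2.2648  a^+=-2.0009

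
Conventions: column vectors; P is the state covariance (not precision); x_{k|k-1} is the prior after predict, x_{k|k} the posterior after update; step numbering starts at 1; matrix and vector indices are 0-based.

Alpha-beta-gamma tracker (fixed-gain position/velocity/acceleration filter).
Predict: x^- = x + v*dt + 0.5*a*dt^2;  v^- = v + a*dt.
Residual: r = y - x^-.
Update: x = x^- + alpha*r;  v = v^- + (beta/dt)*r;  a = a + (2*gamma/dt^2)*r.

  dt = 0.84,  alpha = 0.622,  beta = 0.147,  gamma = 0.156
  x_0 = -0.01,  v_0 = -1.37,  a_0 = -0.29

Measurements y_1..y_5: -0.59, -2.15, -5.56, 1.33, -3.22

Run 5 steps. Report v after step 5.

step 1: x_pred=-1.2631  r=0.6731  x^+=-0.8444  v^+=-1.4958  a^+=0.0076
step 2: x_pred=-2.0982  r=-0.0518  x^+=-2.1304  v^+=-1.4985  a^+=-0.0153
step 3: x_pred=-3.3945  r=-2.1655  x^+=-4.7414  v^+=-1.8902  a^+=-0.9728
step 4: x_pred=-6.6724  r=8.0024  x^+=-1.6949  v^+=-1.3070  a^+=2.5657
step 5: x_pred=-1.8876  r=-1.3324  x^+=-2.7163  v^+=0.6151  a^+=1.9765

v_post = 0.6151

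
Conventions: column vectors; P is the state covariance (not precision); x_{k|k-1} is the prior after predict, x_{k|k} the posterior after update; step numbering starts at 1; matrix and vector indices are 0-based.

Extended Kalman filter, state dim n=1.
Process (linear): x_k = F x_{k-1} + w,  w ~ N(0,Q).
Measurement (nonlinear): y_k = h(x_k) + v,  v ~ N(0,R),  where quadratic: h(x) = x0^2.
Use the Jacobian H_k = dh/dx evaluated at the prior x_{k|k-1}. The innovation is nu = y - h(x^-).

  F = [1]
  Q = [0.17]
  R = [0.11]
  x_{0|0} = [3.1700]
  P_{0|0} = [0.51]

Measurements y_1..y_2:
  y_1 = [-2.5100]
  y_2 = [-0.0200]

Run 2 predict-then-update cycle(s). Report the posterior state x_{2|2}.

x_post = [0.6509]

step 1: x^-=[3.1700]  P^-=[0.6800]  H_jac=[6.3400]  S=[27.4430]  K=[0.1571]  nu=[-12.5589]  x^+=[1.1970]  P^+=[0.0027]
step 2: x^-=[1.1970]  P^-=[0.1727]  H_jac=[2.3941]  S=[1.1000]  K=[0.3759]  nu=[-1.4529]  x^+=[0.6509]  P^+=[0.0173]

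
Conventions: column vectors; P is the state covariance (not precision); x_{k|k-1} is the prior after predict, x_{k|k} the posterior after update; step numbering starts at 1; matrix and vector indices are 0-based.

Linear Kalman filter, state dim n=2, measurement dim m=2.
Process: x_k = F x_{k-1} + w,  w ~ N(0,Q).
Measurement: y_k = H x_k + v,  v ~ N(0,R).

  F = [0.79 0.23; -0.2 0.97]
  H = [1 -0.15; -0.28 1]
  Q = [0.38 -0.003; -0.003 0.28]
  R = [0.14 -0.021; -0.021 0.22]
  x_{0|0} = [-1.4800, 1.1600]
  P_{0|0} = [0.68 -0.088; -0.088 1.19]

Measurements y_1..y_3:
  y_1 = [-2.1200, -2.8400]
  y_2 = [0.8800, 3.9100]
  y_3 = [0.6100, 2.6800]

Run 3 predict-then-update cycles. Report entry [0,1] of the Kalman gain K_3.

K[0,1] = 0.0671

step 1: x^-=[-0.9024, 1.4212]  P^-=[0.8354 0.0917; 0.0917 1.4610]  S=[0.9807 -0.3785; -0.3785 1.6952]  K=[0.8813 0.1129; 0.2154 0.8948]  nu=[-1.0044, -4.5139]  x^+=[-2.2972, -2.8343]  P^+=[0.1273 0.0420; 0.0420 0.2041]
step 2: x^-=[-2.4667, -2.2898]  P^-=[0.4855 0.0527; 0.0527 0.4608]  S=[0.6201 -0.1712; -0.1712 0.6894]  K=[0.7911 0.0756; 0.1633 0.6876]  nu=[3.0032, 5.5091]  x^+=[0.3260, 1.9887]  P^+=[0.1140 0.0319; 0.0319 0.1568]
step 3: x^-=[0.7149, 1.8638]  P^-=[0.4710 0.0370; 0.0370 0.4197]  S=[0.6094 -0.1773; -0.1773 0.6559]  K=[0.7834 0.0671; 0.1508 0.6648]  nu=[0.1746, 1.0163]  x^+=[0.9199, 2.5659]  P^+=[0.1127 0.0299; 0.0299 0.1515]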